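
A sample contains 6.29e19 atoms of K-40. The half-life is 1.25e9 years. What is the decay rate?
A = λN = 3.488e10 decays/year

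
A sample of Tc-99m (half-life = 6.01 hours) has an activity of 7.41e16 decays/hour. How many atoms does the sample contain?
N = A/λ = 6.425e17 atoms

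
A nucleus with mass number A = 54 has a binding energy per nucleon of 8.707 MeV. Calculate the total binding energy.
B.E. = 8.707 × 54 = 470.2 MeV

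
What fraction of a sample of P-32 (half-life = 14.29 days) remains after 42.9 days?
N/N₀ = (1/2)^(t/t½) = 0.1248 = 12.5%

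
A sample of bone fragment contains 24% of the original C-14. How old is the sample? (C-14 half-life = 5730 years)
Age = t½ × log₂(1/ratio) = 11800 years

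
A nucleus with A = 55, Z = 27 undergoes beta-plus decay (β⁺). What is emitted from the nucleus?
β⁺: positron (e⁺) + neutrino (νₑ)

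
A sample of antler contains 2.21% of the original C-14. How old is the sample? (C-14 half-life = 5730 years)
Age = t½ × log₂(1/ratio) = 31510 years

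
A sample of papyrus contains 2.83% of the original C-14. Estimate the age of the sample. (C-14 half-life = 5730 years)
Age = t½ × log₂(1/ratio) = 29470 years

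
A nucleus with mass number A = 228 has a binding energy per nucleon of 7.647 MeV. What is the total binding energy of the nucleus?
B.E. = 7.647 × 228 = 1744 MeV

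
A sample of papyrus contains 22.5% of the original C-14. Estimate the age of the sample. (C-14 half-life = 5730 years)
Age = t½ × log₂(1/ratio) = 12330 years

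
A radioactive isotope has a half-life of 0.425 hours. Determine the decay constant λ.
λ = ln(2)/t½ = 1.631 hour⁻¹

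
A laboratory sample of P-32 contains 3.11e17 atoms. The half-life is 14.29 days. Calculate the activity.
A = λN = 1.509e16 decays/day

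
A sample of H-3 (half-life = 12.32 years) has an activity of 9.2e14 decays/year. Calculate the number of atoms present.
N = A/λ = 1.635e16 atoms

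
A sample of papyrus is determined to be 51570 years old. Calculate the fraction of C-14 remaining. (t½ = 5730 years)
N/N₀ = (1/2)^(t/t½) = 0.001953 = 0.195%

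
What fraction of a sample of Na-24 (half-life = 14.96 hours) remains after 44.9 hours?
N/N₀ = (1/2)^(t/t½) = 0.1249 = 12.5%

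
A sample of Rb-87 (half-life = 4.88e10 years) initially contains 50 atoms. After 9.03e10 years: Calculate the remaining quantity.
N = N₀(1/2)^(t/t½) = 13.87 atoms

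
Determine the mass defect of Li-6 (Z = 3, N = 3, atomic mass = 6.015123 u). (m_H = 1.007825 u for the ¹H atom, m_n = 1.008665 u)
Δm = Z·m_H + N·m_n − M = 0.03435 u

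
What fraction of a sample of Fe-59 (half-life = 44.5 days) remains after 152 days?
N/N₀ = (1/2)^(t/t½) = 0.0937 = 9.37%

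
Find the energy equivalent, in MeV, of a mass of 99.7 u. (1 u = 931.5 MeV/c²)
E = mc² = 92870 MeV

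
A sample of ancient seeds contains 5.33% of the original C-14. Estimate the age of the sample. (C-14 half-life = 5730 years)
Age = t½ × log₂(1/ratio) = 24240 years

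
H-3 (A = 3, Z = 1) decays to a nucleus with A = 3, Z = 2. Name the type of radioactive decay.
ΔA = 0, ΔZ = +1 ⇒ beta-minus decay (β⁻)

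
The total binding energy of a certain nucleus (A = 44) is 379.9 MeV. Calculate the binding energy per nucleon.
B.E./A = 379.9/44 = 8.634 MeV/nucleon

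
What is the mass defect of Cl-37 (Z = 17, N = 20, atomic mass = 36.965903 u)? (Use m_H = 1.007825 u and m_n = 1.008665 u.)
Δm = Z·m_H + N·m_n − M = 0.3404 u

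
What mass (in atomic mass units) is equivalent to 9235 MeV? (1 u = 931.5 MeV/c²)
m = E/c² = 9.914 u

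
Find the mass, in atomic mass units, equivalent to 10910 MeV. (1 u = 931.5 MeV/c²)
m = E/c² = 11.71 u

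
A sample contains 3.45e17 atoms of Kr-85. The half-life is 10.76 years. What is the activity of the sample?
A = λN = 2.222e16 decays/year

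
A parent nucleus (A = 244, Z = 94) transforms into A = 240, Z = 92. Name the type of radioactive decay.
ΔA = -4, ΔZ = -2 ⇒ alpha decay (α)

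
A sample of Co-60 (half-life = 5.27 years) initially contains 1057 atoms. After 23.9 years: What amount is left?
N = N₀(1/2)^(t/t½) = 45.59 atoms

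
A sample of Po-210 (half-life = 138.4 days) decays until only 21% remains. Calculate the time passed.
t = t½ × log₂(N₀/N) = 311.6 days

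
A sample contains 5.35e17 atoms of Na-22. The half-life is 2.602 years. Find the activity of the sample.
A = λN = 1.425e17 decays/year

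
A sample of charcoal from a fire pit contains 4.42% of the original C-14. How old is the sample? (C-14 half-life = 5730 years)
Age = t½ × log₂(1/ratio) = 25780 years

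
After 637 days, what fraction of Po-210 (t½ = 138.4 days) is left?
N/N₀ = (1/2)^(t/t½) = 0.04116 = 4.12%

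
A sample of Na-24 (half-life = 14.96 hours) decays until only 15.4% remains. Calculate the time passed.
t = t½ × log₂(N₀/N) = 40.38 hours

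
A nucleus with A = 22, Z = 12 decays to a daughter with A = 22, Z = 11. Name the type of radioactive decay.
ΔA = 0, ΔZ = -1 ⇒ beta-plus decay (β⁺) or electron capture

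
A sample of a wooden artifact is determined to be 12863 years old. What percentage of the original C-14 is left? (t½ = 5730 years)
N/N₀ = (1/2)^(t/t½) = 0.211 = 21.1%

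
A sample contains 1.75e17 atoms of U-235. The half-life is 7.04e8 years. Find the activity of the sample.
A = λN = 1.723e8 decays/year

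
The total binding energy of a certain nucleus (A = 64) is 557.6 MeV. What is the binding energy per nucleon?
B.E./A = 557.6/64 = 8.713 MeV/nucleon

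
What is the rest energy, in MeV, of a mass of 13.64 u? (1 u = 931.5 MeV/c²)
E = mc² = 12710 MeV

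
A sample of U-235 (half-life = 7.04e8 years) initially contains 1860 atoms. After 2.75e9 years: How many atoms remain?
N = N₀(1/2)^(t/t½) = 124.1 atoms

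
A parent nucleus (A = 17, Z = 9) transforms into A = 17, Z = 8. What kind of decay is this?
ΔA = 0, ΔZ = -1 ⇒ beta-plus decay (β⁺) or electron capture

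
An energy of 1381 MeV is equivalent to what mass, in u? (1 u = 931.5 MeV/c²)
m = E/c² = 1.483 u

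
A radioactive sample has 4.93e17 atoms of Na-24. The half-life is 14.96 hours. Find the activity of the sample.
A = λN = 2.284e16 decays/hour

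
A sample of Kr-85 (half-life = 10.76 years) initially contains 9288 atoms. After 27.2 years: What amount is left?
N = N₀(1/2)^(t/t½) = 1610 atoms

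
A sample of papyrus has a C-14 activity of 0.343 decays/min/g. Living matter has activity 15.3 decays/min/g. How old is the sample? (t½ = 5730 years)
Age = t½ × log₂(A₀/A) = 31400 years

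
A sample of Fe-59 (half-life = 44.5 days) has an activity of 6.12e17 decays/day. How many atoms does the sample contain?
N = A/λ = 3.929e19 atoms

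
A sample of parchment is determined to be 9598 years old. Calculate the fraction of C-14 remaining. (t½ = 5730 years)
N/N₀ = (1/2)^(t/t½) = 0.3132 = 31.3%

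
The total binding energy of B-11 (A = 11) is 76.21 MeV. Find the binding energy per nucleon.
B.E./A = 76.21/11 = 6.928 MeV/nucleon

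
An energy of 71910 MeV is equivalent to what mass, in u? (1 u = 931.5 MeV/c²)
m = E/c² = 77.2 u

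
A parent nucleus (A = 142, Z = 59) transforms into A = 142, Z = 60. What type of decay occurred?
ΔA = 0, ΔZ = +1 ⇒ beta-minus decay (β⁻)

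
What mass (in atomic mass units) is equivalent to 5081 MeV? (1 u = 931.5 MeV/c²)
m = E/c² = 5.455 u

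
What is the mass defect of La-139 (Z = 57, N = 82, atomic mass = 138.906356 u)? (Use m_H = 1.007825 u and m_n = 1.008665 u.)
Δm = Z·m_H + N·m_n − M = 1.25 u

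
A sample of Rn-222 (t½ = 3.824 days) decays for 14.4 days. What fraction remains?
N/N₀ = (1/2)^(t/t½) = 0.07352 = 7.35%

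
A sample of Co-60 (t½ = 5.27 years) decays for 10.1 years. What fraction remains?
N/N₀ = (1/2)^(t/t½) = 0.2649 = 26.5%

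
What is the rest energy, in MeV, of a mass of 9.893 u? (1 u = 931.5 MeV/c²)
E = mc² = 9215 MeV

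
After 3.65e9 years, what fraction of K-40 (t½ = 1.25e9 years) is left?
N/N₀ = (1/2)^(t/t½) = 0.1321 = 13.2%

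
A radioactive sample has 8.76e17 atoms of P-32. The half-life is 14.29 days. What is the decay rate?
A = λN = 4.249e16 decays/day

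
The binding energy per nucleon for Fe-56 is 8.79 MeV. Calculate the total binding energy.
B.E. = 8.79 × 56 = 492.2 MeV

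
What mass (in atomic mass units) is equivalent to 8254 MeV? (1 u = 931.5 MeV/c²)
m = E/c² = 8.861 u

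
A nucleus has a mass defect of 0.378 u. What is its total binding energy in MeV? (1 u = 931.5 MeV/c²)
B.E. = Δm × 931.5 = 352.1 MeV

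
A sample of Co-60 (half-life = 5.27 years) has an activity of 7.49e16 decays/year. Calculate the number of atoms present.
N = A/λ = 5.695e17 atoms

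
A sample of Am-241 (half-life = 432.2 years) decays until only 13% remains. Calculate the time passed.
t = t½ × log₂(N₀/N) = 1272 years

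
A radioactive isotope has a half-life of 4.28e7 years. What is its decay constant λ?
λ = ln(2)/t½ = 1.62e-8 year⁻¹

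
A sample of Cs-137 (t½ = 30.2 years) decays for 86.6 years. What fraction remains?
N/N₀ = (1/2)^(t/t½) = 0.137 = 13.7%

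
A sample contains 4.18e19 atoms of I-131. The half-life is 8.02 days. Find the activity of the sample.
A = λN = 3.613e18 decays/day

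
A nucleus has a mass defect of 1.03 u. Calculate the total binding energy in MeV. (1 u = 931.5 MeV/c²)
B.E. = Δm × 931.5 = 959.4 MeV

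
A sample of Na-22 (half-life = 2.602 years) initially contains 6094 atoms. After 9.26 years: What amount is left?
N = N₀(1/2)^(t/t½) = 517.1 atoms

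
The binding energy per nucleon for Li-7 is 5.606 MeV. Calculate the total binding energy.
B.E. = 5.606 × 7 = 39.24 MeV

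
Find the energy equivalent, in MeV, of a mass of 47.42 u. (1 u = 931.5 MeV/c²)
E = mc² = 44170 MeV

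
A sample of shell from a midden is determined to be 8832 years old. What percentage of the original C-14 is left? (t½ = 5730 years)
N/N₀ = (1/2)^(t/t½) = 0.3436 = 34.4%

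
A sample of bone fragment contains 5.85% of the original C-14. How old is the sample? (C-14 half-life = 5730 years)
Age = t½ × log₂(1/ratio) = 23470 years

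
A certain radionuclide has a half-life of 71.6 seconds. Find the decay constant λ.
λ = ln(2)/t½ = 0.009681 second⁻¹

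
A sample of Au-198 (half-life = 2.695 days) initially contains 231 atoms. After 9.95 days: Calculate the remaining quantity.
N = N₀(1/2)^(t/t½) = 17.87 atoms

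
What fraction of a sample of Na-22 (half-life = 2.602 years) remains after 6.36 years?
N/N₀ = (1/2)^(t/t½) = 0.1837 = 18.4%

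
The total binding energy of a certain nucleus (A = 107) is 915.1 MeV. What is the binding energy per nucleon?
B.E./A = 915.1/107 = 8.552 MeV/nucleon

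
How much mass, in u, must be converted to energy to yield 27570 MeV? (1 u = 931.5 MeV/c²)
m = E/c² = 29.6 u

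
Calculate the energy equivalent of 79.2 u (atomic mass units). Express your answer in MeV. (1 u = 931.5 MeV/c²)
E = mc² = 73770 MeV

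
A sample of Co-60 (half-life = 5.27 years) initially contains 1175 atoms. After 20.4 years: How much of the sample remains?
N = N₀(1/2)^(t/t½) = 80.31 atoms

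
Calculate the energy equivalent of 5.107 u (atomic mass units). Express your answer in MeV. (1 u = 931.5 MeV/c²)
E = mc² = 4757 MeV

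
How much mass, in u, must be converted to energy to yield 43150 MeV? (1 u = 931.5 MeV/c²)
m = E/c² = 46.32 u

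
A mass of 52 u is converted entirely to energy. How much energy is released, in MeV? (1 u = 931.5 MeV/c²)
E = mc² = 48440 MeV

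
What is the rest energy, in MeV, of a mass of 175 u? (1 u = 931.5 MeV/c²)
E = mc² = 1.63e5 MeV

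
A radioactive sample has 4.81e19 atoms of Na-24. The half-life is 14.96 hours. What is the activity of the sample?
A = λN = 2.229e18 decays/hour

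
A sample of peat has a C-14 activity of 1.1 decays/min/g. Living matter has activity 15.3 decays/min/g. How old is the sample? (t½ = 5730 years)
Age = t½ × log₂(A₀/A) = 21760 years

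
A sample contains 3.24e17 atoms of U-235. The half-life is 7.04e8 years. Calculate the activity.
A = λN = 3.19e8 decays/year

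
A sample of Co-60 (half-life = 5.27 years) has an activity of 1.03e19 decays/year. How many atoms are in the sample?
N = A/λ = 7.831e19 atoms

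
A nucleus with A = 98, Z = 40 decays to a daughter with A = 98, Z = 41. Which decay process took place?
ΔA = 0, ΔZ = +1 ⇒ beta-minus decay (β⁻)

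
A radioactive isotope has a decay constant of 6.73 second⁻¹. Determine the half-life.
t½ = ln(2)/λ = 0.103 seconds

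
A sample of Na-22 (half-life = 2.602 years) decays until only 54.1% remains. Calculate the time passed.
t = t½ × log₂(N₀/N) = 2.306 years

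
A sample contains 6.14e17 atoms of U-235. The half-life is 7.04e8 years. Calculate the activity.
A = λN = 6.045e8 decays/year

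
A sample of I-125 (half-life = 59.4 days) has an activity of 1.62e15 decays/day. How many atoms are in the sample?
N = A/λ = 1.388e17 atoms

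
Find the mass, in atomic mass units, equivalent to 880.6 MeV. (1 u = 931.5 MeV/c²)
m = E/c² = 0.9454 u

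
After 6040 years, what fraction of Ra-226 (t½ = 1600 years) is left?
N/N₀ = (1/2)^(t/t½) = 0.07305 = 7.3%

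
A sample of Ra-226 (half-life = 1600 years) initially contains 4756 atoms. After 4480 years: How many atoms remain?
N = N₀(1/2)^(t/t½) = 682.9 atoms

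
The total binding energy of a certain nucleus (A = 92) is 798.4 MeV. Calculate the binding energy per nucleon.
B.E./A = 798.4/92 = 8.678 MeV/nucleon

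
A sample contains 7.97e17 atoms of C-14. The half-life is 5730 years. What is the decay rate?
A = λN = 9.641e13 decays/year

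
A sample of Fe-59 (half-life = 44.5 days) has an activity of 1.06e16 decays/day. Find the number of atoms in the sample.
N = A/λ = 6.805e17 atoms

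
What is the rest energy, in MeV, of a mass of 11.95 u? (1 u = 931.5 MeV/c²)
E = mc² = 11130 MeV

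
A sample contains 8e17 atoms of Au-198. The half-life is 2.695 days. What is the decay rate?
A = λN = 2.058e17 decays/day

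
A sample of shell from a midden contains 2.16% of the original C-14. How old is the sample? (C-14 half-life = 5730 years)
Age = t½ × log₂(1/ratio) = 31700 years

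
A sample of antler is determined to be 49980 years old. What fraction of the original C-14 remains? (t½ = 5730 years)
N/N₀ = (1/2)^(t/t½) = 0.002367 = 0.237%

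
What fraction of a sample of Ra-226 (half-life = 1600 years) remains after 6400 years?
N/N₀ = (1/2)^(t/t½) = 0.0625 = 6.25%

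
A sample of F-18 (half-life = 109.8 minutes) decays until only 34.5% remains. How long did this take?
t = t½ × log₂(N₀/N) = 168.6 minutes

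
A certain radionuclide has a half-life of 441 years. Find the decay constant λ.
λ = ln(2)/t½ = 0.001572 year⁻¹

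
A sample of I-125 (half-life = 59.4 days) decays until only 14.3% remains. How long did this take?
t = t½ × log₂(N₀/N) = 166.7 days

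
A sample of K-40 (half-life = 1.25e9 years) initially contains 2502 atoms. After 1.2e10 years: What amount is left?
N = N₀(1/2)^(t/t½) = 3.224 atoms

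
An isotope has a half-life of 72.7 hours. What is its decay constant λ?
λ = ln(2)/t½ = 0.009534 hour⁻¹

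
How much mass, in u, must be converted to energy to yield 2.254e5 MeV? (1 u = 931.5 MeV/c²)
m = E/c² = 242 u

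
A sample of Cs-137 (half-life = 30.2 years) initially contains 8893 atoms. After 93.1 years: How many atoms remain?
N = N₀(1/2)^(t/t½) = 1050 atoms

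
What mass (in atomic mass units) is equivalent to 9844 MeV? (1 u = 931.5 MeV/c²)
m = E/c² = 10.57 u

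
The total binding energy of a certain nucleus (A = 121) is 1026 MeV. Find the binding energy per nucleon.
B.E./A = 1026/121 = 8.479 MeV/nucleon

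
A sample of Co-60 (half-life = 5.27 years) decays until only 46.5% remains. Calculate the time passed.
t = t½ × log₂(N₀/N) = 5.822 years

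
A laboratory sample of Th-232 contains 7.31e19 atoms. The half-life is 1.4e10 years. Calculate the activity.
A = λN = 3.619e9 decays/year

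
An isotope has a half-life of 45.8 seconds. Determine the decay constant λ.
λ = ln(2)/t½ = 0.01513 second⁻¹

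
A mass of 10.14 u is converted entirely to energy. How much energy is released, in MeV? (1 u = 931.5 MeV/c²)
E = mc² = 9445 MeV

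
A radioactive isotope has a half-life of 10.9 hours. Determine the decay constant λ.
λ = ln(2)/t½ = 0.06359 hour⁻¹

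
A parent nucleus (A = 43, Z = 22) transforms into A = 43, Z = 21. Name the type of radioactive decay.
ΔA = 0, ΔZ = -1 ⇒ beta-plus decay (β⁺) or electron capture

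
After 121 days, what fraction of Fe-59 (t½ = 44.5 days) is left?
N/N₀ = (1/2)^(t/t½) = 0.1519 = 15.2%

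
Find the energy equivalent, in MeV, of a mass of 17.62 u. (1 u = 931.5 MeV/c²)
E = mc² = 16410 MeV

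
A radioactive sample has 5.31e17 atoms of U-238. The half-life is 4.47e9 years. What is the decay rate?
A = λN = 8.234e7 decays/year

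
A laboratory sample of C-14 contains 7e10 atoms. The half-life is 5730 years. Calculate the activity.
A = λN = 8.468e6 decays/year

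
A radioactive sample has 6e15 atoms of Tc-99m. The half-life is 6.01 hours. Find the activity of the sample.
A = λN = 6.92e14 decays/hour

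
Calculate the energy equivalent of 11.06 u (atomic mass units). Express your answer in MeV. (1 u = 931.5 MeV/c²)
E = mc² = 10300 MeV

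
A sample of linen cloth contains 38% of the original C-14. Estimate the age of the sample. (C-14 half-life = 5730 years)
Age = t½ × log₂(1/ratio) = 7999 years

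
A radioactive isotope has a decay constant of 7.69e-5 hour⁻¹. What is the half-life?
t½ = ln(2)/λ = 9014 hours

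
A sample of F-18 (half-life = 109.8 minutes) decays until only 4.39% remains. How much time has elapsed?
t = t½ × log₂(N₀/N) = 495.2 minutes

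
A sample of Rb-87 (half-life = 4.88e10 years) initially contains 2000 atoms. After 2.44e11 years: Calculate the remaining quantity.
N = N₀(1/2)^(t/t½) = 62.5 atoms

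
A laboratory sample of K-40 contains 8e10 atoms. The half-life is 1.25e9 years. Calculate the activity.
A = λN = 44.36 decays/year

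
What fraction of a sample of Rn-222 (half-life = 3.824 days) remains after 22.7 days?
N/N₀ = (1/2)^(t/t½) = 0.01633 = 1.63%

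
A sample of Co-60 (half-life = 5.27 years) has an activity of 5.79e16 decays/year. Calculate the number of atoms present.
N = A/λ = 4.402e17 atoms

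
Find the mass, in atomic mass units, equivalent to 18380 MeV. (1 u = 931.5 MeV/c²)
m = E/c² = 19.73 u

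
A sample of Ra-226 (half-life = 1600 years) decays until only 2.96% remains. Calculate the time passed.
t = t½ × log₂(N₀/N) = 8125 years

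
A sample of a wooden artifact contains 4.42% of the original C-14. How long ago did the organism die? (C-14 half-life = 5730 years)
Age = t½ × log₂(1/ratio) = 25780 years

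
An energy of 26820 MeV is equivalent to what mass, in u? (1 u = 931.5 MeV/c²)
m = E/c² = 28.79 u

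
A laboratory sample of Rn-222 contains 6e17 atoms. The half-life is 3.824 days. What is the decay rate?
A = λN = 1.088e17 decays/day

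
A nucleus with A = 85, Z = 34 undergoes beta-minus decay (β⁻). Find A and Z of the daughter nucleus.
Daughter: A = 85, Z = 35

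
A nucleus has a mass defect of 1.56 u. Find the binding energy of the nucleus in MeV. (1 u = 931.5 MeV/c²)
B.E. = Δm × 931.5 = 1453 MeV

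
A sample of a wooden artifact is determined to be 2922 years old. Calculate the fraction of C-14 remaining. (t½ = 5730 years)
N/N₀ = (1/2)^(t/t½) = 0.7022 = 70.2%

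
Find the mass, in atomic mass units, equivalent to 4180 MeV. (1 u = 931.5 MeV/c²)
m = E/c² = 4.487 u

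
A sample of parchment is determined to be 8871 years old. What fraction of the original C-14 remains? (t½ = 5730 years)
N/N₀ = (1/2)^(t/t½) = 0.3419 = 34.2%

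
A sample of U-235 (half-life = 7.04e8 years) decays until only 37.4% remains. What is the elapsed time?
t = t½ × log₂(N₀/N) = 9.989e8 years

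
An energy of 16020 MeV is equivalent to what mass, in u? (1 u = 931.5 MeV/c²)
m = E/c² = 17.2 u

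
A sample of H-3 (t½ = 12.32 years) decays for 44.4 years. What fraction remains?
N/N₀ = (1/2)^(t/t½) = 0.08225 = 8.22%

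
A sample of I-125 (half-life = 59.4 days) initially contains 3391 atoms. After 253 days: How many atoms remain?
N = N₀(1/2)^(t/t½) = 177.1 atoms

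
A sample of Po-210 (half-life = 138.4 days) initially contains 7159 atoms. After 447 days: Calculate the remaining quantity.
N = N₀(1/2)^(t/t½) = 763.1 atoms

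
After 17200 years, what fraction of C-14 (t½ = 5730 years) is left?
N/N₀ = (1/2)^(t/t½) = 0.1248 = 12.5%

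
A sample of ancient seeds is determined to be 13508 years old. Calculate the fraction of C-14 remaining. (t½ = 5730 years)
N/N₀ = (1/2)^(t/t½) = 0.1951 = 19.5%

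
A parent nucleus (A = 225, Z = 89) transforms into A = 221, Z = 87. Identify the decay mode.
ΔA = -4, ΔZ = -2 ⇒ alpha decay (α)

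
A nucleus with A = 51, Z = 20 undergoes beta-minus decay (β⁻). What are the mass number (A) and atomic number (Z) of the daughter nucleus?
Daughter: A = 51, Z = 21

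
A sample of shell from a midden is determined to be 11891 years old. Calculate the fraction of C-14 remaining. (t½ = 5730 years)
N/N₀ = (1/2)^(t/t½) = 0.2373 = 23.7%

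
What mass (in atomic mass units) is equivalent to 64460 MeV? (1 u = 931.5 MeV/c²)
m = E/c² = 69.2 u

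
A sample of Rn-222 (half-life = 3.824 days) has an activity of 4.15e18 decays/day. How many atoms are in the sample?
N = A/λ = 2.289e19 atoms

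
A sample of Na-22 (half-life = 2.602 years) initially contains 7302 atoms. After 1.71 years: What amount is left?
N = N₀(1/2)^(t/t½) = 4630 atoms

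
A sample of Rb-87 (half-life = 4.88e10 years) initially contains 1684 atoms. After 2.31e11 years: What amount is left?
N = N₀(1/2)^(t/t½) = 63.3 atoms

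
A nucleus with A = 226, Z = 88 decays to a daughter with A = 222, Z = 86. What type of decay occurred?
ΔA = -4, ΔZ = -2 ⇒ alpha decay (α)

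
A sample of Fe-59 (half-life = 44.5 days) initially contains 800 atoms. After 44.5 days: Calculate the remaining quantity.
N = N₀(1/2)^(t/t½) = 400 atoms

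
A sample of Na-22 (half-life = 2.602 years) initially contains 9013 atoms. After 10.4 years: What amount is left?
N = N₀(1/2)^(t/t½) = 564.5 atoms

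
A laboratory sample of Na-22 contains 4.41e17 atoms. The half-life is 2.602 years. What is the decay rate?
A = λN = 1.175e17 decays/year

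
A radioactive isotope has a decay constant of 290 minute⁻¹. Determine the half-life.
t½ = ln(2)/λ = 0.00239 minutes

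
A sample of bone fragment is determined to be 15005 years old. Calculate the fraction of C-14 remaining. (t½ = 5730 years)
N/N₀ = (1/2)^(t/t½) = 0.1628 = 16.3%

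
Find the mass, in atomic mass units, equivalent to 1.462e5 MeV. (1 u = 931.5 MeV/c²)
m = E/c² = 157 u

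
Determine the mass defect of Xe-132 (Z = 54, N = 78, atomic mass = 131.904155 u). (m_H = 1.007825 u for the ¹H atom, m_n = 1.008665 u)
Δm = Z·m_H + N·m_n − M = 1.194 u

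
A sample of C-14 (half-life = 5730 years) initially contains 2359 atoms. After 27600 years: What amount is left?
N = N₀(1/2)^(t/t½) = 83.7 atoms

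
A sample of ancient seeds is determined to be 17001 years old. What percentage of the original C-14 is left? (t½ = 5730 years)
N/N₀ = (1/2)^(t/t½) = 0.1279 = 12.8%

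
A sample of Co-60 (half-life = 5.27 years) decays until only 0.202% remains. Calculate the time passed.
t = t½ × log₂(N₀/N) = 47.17 years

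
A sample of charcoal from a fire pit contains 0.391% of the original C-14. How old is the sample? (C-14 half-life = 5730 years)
Age = t½ × log₂(1/ratio) = 45830 years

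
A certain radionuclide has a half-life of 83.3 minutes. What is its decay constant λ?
λ = ln(2)/t½ = 0.008321 minute⁻¹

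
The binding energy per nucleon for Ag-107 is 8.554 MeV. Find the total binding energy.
B.E. = 8.554 × 107 = 915.3 MeV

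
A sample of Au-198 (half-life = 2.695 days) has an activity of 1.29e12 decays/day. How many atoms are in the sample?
N = A/λ = 5.016e12 atoms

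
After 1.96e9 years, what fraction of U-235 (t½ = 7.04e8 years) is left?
N/N₀ = (1/2)^(t/t½) = 0.1452 = 14.5%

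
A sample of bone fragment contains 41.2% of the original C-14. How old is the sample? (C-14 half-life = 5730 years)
Age = t½ × log₂(1/ratio) = 7330 years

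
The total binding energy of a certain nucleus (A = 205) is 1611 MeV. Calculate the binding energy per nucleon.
B.E./A = 1611/205 = 7.859 MeV/nucleon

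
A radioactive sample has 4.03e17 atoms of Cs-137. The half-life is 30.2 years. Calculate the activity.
A = λN = 9.25e15 decays/year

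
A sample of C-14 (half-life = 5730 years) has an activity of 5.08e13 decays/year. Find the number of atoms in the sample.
N = A/λ = 4.199e17 atoms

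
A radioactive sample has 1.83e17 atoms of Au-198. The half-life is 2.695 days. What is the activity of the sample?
A = λN = 4.707e16 decays/day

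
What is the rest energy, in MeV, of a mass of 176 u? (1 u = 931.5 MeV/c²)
E = mc² = 1.639e5 MeV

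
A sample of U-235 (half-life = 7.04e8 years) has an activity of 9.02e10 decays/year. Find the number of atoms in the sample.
N = A/λ = 9.161e19 atoms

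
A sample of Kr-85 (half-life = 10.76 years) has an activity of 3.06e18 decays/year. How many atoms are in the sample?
N = A/λ = 4.75e19 atoms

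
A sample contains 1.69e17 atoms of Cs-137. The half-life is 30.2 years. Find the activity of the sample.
A = λN = 3.879e15 decays/year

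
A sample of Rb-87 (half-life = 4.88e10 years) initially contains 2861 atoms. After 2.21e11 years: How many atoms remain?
N = N₀(1/2)^(t/t½) = 124 atoms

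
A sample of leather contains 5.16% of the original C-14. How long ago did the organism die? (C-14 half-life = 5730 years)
Age = t½ × log₂(1/ratio) = 24500 years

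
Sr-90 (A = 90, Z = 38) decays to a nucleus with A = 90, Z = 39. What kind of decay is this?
ΔA = 0, ΔZ = +1 ⇒ beta-minus decay (β⁻)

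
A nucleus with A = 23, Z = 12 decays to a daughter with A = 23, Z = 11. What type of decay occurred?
ΔA = 0, ΔZ = -1 ⇒ beta-plus decay (β⁺) or electron capture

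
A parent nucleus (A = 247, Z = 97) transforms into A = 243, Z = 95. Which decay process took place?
ΔA = -4, ΔZ = -2 ⇒ alpha decay (α)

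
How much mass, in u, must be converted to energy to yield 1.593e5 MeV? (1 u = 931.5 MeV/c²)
m = E/c² = 171 u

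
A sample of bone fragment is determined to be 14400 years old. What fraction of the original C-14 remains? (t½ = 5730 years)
N/N₀ = (1/2)^(t/t½) = 0.1752 = 17.5%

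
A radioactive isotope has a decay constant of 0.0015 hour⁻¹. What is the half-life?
t½ = ln(2)/λ = 462.1 hours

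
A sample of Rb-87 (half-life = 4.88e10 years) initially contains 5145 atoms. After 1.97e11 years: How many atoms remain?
N = N₀(1/2)^(t/t½) = 313.4 atoms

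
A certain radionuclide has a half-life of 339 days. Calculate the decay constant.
λ = ln(2)/t½ = 0.002045 day⁻¹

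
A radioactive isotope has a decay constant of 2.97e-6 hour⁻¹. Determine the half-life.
t½ = ln(2)/λ = 2.334e5 hours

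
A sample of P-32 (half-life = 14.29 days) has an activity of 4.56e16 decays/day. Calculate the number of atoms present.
N = A/λ = 9.401e17 atoms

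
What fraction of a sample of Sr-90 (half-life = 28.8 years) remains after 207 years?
N/N₀ = (1/2)^(t/t½) = 0.00686 = 0.686%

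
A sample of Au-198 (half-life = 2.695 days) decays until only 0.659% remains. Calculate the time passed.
t = t½ × log₂(N₀/N) = 19.53 days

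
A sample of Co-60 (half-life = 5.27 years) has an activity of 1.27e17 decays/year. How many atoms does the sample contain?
N = A/λ = 9.656e17 atoms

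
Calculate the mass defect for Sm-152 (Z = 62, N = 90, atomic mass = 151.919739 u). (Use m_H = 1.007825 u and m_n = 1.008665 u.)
Δm = Z·m_H + N·m_n − M = 1.345 u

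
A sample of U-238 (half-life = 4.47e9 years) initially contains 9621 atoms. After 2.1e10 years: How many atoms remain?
N = N₀(1/2)^(t/t½) = 370.7 atoms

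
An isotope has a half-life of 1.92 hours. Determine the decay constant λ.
λ = ln(2)/t½ = 0.361 hour⁻¹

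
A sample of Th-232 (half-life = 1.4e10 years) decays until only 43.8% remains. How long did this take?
t = t½ × log₂(N₀/N) = 1.667e10 years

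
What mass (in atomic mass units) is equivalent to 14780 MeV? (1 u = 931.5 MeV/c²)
m = E/c² = 15.87 u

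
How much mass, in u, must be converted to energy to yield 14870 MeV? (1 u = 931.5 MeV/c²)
m = E/c² = 15.96 u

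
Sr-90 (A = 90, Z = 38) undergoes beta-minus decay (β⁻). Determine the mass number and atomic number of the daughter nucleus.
Daughter: A = 90, Z = 39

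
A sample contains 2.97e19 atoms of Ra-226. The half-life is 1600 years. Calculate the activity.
A = λN = 1.287e16 decays/year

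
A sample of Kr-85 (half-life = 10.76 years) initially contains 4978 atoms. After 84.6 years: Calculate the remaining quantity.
N = N₀(1/2)^(t/t½) = 21.39 atoms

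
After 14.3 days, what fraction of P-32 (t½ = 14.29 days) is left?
N/N₀ = (1/2)^(t/t½) = 0.4998 = 50%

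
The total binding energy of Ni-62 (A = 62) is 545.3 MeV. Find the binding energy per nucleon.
B.E./A = 545.3/62 = 8.795 MeV/nucleon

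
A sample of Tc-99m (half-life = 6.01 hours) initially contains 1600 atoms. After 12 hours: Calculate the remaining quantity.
N = N₀(1/2)^(t/t½) = 400.9 atoms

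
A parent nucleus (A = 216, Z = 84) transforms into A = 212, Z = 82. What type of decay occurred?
ΔA = -4, ΔZ = -2 ⇒ alpha decay (α)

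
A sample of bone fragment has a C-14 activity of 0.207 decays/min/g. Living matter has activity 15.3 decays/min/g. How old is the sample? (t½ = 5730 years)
Age = t½ × log₂(A₀/A) = 35570 years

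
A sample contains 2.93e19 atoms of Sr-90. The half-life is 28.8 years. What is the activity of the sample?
A = λN = 7.052e17 decays/year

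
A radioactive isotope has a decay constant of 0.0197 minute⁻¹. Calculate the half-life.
t½ = ln(2)/λ = 35.19 minutes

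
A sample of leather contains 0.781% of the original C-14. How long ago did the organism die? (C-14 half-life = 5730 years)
Age = t½ × log₂(1/ratio) = 40110 years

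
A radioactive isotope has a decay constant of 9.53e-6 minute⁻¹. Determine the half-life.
t½ = ln(2)/λ = 72730 minutes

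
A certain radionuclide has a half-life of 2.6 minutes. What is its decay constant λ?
λ = ln(2)/t½ = 0.2666 minute⁻¹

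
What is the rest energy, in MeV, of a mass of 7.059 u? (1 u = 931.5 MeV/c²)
E = mc² = 6575 MeV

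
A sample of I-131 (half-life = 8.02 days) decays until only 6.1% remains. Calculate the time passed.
t = t½ × log₂(N₀/N) = 32.36 days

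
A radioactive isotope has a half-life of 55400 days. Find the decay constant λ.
λ = ln(2)/t½ = 1.251e-5 day⁻¹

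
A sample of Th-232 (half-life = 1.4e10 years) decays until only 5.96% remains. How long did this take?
t = t½ × log₂(N₀/N) = 5.696e10 years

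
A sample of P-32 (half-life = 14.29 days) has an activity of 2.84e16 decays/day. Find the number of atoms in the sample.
N = A/λ = 5.855e17 atoms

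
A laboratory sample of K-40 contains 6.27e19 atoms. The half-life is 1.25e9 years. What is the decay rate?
A = λN = 3.477e10 decays/year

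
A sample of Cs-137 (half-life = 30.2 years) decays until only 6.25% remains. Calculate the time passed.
t = t½ × log₂(N₀/N) = 120.8 years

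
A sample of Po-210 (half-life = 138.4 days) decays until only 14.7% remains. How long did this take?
t = t½ × log₂(N₀/N) = 382.8 days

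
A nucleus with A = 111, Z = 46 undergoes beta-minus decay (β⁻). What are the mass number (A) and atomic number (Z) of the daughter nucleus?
Daughter: A = 111, Z = 47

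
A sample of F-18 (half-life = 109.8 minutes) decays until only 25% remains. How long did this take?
t = t½ × log₂(N₀/N) = 219.6 minutes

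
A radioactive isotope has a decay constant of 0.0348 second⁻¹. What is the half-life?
t½ = ln(2)/λ = 19.92 seconds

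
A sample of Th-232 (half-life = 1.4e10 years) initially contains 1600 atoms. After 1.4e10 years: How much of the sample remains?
N = N₀(1/2)^(t/t½) = 800 atoms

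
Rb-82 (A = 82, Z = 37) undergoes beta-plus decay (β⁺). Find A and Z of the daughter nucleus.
Daughter: A = 82, Z = 36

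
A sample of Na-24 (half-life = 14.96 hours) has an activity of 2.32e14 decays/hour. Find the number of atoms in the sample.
N = A/λ = 5.007e15 atoms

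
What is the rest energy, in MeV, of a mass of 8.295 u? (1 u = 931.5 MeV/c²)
E = mc² = 7727 MeV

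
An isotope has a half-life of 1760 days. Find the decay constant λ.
λ = ln(2)/t½ = 3.938e-4 day⁻¹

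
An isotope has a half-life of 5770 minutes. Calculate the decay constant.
λ = ln(2)/t½ = 1.201e-4 minute⁻¹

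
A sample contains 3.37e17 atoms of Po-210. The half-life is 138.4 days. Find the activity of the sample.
A = λN = 1.688e15 decays/day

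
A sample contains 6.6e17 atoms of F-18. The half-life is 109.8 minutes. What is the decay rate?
A = λN = 4.166e15 decays/minute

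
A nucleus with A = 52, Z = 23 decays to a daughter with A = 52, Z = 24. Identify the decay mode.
ΔA = 0, ΔZ = +1 ⇒ beta-minus decay (β⁻)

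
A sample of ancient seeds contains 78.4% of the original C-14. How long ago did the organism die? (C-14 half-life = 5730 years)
Age = t½ × log₂(1/ratio) = 2012 years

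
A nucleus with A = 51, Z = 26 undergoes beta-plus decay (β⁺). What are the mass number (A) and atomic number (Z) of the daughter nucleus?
Daughter: A = 51, Z = 25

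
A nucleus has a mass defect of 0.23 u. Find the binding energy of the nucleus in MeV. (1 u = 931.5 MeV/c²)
B.E. = Δm × 931.5 = 214.2 MeV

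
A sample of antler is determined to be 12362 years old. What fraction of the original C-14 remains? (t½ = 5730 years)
N/N₀ = (1/2)^(t/t½) = 0.2242 = 22.4%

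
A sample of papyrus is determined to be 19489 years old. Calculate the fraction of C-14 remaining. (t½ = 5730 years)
N/N₀ = (1/2)^(t/t½) = 0.09465 = 9.47%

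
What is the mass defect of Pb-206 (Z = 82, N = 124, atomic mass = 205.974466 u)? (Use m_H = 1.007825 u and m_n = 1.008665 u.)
Δm = Z·m_H + N·m_n − M = 1.742 u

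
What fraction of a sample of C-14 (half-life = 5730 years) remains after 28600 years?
N/N₀ = (1/2)^(t/t½) = 0.03144 = 3.14%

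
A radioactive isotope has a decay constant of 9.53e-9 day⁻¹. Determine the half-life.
t½ = ln(2)/λ = 7.273e7 days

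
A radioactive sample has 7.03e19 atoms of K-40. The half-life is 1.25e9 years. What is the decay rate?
A = λN = 3.898e10 decays/year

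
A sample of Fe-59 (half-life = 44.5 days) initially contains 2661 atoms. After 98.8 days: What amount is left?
N = N₀(1/2)^(t/t½) = 571.1 atoms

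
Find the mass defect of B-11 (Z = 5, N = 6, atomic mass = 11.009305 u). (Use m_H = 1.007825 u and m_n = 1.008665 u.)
Δm = Z·m_H + N·m_n − M = 0.08181 u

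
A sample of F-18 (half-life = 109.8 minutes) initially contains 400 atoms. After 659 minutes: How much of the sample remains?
N = N₀(1/2)^(t/t½) = 6.242 atoms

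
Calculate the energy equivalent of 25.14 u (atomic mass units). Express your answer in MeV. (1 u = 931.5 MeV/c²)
E = mc² = 23420 MeV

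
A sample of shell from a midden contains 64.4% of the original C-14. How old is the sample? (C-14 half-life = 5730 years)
Age = t½ × log₂(1/ratio) = 3638 years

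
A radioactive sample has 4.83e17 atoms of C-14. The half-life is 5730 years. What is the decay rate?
A = λN = 5.843e13 decays/year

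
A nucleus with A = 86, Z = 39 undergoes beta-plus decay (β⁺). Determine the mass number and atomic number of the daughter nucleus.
Daughter: A = 86, Z = 38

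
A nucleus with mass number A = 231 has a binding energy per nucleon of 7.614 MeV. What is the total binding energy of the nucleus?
B.E. = 7.614 × 231 = 1759 MeV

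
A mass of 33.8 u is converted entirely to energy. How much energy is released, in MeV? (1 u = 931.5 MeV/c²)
E = mc² = 31480 MeV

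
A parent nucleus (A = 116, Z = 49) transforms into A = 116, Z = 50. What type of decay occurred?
ΔA = 0, ΔZ = +1 ⇒ beta-minus decay (β⁻)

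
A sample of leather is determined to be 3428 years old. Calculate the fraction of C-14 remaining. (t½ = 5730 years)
N/N₀ = (1/2)^(t/t½) = 0.6606 = 66.1%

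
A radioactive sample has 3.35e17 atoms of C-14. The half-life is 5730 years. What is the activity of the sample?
A = λN = 4.052e13 decays/year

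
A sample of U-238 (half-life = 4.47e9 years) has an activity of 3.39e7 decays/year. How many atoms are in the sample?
N = A/λ = 2.186e17 atoms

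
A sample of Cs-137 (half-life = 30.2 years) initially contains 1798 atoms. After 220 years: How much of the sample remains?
N = N₀(1/2)^(t/t½) = 11.53 atoms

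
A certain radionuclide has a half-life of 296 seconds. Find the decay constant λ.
λ = ln(2)/t½ = 0.002342 second⁻¹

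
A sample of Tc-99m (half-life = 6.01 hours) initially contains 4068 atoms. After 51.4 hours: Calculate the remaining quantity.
N = N₀(1/2)^(t/t½) = 10.84 atoms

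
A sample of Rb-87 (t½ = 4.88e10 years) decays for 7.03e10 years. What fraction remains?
N/N₀ = (1/2)^(t/t½) = 0.3684 = 36.8%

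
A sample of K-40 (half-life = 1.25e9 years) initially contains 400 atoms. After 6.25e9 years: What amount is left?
N = N₀(1/2)^(t/t½) = 12.5 atoms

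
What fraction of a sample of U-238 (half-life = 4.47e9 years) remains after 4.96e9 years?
N/N₀ = (1/2)^(t/t½) = 0.4634 = 46.3%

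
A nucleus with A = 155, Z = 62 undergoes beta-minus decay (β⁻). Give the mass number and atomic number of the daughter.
Daughter: A = 155, Z = 63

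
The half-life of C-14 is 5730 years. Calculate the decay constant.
λ = ln(2)/t½ = 1.21e-4 year⁻¹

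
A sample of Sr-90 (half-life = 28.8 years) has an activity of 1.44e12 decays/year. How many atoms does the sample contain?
N = A/λ = 5.983e13 atoms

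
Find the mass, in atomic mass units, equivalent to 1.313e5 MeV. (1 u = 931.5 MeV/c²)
m = E/c² = 141 u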